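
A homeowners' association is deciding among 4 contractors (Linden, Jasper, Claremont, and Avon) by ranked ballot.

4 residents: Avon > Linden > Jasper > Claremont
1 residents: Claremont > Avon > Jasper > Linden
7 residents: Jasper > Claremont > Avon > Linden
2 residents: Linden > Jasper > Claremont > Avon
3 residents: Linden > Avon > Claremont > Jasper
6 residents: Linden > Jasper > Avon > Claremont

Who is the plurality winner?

First-place vote totals:
  Linden: 11
  Jasper: 7
  Claremont: 1
  Avon: 4
Linden has the most first-place votes.

Linden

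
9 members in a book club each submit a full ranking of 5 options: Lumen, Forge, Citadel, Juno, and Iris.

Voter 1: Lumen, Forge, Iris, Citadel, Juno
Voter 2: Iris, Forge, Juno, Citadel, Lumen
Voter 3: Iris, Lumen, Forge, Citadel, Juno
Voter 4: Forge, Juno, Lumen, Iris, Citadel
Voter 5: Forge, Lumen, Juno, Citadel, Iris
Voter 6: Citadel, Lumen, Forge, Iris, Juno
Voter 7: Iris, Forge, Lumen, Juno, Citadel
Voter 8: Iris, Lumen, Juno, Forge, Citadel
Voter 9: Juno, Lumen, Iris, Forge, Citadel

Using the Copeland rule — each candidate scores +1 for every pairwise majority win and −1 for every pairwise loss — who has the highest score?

Pairwise results:
  Lumen vs Forge: Lumen wins 5–4.
  Lumen vs Citadel: Lumen wins 7–2.
  Lumen vs Juno: Lumen wins 6–3.
  Lumen vs Iris: Lumen wins 5–4.
  Forge vs Citadel: Forge wins 8–1.
  Forge vs Juno: Forge wins 7–2.
  Forge vs Iris: Iris wins 5–4.
  Citadel vs Juno: Juno wins 6–3.
  Citadel vs Iris: Iris wins 7–2.
  Juno vs Iris: Iris wins 6–3.
Copeland scores (wins − losses):
  Lumen: 4 − 0 = 4
  Forge: 2 − 2 = 0
  Citadel: 0 − 4 = -4
  Juno: 1 − 3 = -2
  Iris: 3 − 1 = 2
Lumen has the best Copeland score.

Lumen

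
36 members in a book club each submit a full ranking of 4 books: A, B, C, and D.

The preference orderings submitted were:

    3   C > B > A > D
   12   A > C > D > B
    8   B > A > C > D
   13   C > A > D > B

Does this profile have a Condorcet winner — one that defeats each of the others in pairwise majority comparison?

Yes

Head-to-head results (36 voters total):
A vs B: A wins 25–11.
A vs C: A wins 20–16.
A vs D: A wins 36–0.
B vs C: C wins 28–8.
B vs D: D wins 25–11.
C vs D: C wins 36–0.
A beats each rival — B (25–11), C (20–16), D (36–0) — so A is the Condorcet winner.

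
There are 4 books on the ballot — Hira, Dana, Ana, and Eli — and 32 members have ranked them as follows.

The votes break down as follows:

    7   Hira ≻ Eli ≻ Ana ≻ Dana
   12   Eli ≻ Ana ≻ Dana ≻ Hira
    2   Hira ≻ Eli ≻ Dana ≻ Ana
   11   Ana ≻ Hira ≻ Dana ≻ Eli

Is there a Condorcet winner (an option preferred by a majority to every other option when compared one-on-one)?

Head-to-head results (32 voters total):
Hira vs Dana: Hira wins 20–12.
Hira vs Ana: Ana wins 23–9.
Hira vs Eli: Hira wins 20–12.
Dana vs Ana: Ana wins 30–2.
Dana vs Eli: Eli wins 21–11.
Ana vs Eli: Eli wins 21–11.
No candidate beats all others: Hira beats Eli beats Ana beats Hira, a majority cycle.

No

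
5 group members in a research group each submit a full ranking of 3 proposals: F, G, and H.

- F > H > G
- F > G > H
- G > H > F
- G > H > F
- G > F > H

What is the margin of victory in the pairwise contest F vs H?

Ballots ranking F above H: 3.
Ballots ranking H above F: 2.
F wins 3–2, a margin of 1.

1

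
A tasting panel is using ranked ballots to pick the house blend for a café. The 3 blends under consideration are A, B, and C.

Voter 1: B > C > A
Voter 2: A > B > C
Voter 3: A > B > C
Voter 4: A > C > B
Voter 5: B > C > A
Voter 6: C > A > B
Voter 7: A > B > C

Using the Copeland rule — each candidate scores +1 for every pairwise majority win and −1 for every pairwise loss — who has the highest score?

A

Pairwise results:
  A vs B: A wins 5–2.
  A vs C: A wins 4–3.
  B vs C: B wins 5–2.
Copeland scores (wins − losses):
  A: 2 − 0 = 2
  B: 1 − 1 = 0
  C: 0 − 2 = -2
A has the best Copeland score.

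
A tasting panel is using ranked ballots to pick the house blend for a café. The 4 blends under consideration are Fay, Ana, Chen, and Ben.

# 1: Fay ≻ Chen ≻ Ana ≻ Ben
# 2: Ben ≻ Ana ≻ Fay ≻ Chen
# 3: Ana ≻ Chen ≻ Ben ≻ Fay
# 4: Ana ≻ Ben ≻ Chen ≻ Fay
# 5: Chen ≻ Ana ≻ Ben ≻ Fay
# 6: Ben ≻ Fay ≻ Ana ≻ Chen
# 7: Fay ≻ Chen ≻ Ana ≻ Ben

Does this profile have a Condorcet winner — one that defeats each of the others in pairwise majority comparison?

Yes

Head-to-head results (7 voters total):
Fay vs Ana: Ana wins 4–3.
Fay vs Chen: Fay wins 4–3.
Fay vs Ben: Ben wins 5–2.
Ana vs Chen: Ana wins 4–3.
Ana vs Ben: Ana wins 5–2.
Chen vs Ben: Chen wins 4–3.
Ana beats each rival — Fay (4–3), Chen (4–3), Ben (5–2) — so Ana is the Condorcet winner.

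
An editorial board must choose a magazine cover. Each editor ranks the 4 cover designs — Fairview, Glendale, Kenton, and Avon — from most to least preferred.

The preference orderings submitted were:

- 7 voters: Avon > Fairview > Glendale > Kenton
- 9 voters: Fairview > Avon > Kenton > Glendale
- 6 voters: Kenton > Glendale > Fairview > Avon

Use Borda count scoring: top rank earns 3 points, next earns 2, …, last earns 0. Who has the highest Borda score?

Fairview

Borda scores:
  Fairview: 7·2 + 9·3 + 6·1 = 47
  Glendale: 7·1 + 9·0 + 6·2 = 19
  Kenton: 7·0 + 9·1 + 6·3 = 27
  Avon: 7·3 + 9·2 + 6·0 = 39
Fairview has the highest total.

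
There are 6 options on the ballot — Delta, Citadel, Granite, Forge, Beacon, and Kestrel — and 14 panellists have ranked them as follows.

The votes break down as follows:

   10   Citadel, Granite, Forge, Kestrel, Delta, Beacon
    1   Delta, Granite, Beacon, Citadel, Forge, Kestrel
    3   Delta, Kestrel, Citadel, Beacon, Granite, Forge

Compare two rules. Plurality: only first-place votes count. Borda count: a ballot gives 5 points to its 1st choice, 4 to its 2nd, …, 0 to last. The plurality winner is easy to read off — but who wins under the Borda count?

Plurality first-place counts: Delta 4, Citadel 10, Granite 0, Forge 0, Beacon 0, Kestrel 0 → Citadel.
Borda totals: Delta 30, Citadel 61, Granite 47, Forge 31, Beacon 9, Kestrel 32 → Citadel.

Citadel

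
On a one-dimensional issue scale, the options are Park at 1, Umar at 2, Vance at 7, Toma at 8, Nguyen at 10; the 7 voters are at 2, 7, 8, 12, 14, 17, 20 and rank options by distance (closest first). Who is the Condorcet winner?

With single-peaked preferences on a line, the Condorcet winner is the candidate closest to the median voter.
The median voter (position 12) is closest to Nguyen at 10.
Check: Nguyen vs Park — voters closer to Nguyen: 6 of 7.

Nguyen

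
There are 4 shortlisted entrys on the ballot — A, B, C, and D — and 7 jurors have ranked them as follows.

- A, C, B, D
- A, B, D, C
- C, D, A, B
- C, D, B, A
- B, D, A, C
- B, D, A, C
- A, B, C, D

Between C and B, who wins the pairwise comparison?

B

Ballots ranking C above B: 3.
Ballots ranking B above C: 4.
B wins the head-to-head, 4–3.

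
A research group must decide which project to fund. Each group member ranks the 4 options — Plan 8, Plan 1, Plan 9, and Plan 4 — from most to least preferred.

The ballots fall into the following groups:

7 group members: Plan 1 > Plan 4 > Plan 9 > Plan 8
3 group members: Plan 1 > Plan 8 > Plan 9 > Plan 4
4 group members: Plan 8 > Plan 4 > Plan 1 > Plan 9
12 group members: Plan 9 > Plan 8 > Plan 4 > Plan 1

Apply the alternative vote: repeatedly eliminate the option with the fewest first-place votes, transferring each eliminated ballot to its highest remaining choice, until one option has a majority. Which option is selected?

Plan 1

Round 1: Plan 9 12, Plan 1 10, Plan 8 4, Plan 4 0. Plan 4 has the fewest and is eliminated.
Round 2: Plan 9 12, Plan 1 10, Plan 8 4. Plan 8 has the fewest and is eliminated.
Round 3: Plan 1 14, Plan 9 12. Plan 1 has a majority.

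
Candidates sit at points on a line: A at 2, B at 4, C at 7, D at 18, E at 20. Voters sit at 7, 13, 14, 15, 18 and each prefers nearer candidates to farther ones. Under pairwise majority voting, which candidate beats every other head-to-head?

With single-peaked preferences on a line, the Condorcet winner is the candidate closest to the median voter.
The median voter (position 14) is closest to D at 18.
Check: D vs E — voters closer to D: 5 of 5.

D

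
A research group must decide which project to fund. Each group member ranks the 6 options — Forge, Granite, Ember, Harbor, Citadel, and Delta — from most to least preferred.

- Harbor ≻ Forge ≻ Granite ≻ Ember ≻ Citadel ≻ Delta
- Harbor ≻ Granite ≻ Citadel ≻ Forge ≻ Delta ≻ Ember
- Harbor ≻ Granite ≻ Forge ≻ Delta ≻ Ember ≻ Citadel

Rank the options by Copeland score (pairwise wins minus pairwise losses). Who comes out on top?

Harbor

Pairwise results:
  Forge vs Granite: Granite wins 2–1.
  Forge vs Ember: Forge wins 3–0.
  Forge vs Harbor: Harbor wins 3–0.
  Forge vs Citadel: Forge wins 2–1.
  Forge vs Delta: Forge wins 3–0.
  Granite vs Ember: Granite wins 3–0.
  Granite vs Harbor: Harbor wins 3–0.
  Granite vs Citadel: Granite wins 3–0.
  Granite vs Delta: Granite wins 3–0.
  Ember vs Harbor: Harbor wins 3–0.
  Ember vs Citadel: Ember wins 2–1.
  Ember vs Delta: Delta wins 2–1.
  Harbor vs Citadel: Harbor wins 3–0.
  Harbor vs Delta: Harbor wins 3–0.
  Citadel vs Delta: Citadel wins 2–1.
Copeland scores (wins − losses):
  Forge: 3 − 2 = 1
  Granite: 4 − 1 = 3
  Ember: 1 − 4 = -3
  Harbor: 5 − 0 = 5
  Citadel: 1 − 4 = -3
  Delta: 1 − 4 = -3
Harbor has the best Copeland score.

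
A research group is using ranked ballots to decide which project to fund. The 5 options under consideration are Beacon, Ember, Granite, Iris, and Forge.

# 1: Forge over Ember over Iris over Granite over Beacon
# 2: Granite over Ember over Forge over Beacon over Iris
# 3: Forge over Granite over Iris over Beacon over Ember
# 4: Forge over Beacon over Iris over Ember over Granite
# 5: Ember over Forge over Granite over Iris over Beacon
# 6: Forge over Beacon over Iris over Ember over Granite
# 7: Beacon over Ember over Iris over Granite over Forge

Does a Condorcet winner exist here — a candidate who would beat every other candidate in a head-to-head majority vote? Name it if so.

Forge

Head-to-head results (7 voters total):
Beacon vs Ember: Beacon wins 4–3.
Beacon vs Granite: Granite wins 4–3.
Beacon vs Iris: Beacon wins 4–3.
Beacon vs Forge: Forge wins 6–1.
Ember vs Granite: Ember wins 5–2.
Ember vs Iris: Ember wins 4–3.
Ember vs Forge: Forge wins 4–3.
Granite vs Iris: Iris wins 4–3.
Granite vs Forge: Forge wins 5–2.
Iris vs Forge: Forge wins 6–1.
Forge beats each rival — Beacon (6–1), Ember (4–3), Granite (5–2), Iris (6–1) — so Forge is the Condorcet winner.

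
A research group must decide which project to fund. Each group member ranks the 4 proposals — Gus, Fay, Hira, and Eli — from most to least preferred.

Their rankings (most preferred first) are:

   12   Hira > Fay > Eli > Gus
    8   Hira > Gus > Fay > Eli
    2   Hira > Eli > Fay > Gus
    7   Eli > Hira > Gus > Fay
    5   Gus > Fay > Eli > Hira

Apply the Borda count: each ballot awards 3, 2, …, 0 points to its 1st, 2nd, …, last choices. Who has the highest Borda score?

Borda scores:
  Gus: 12·0 + 8·2 + 2·0 + 7·1 + 5·3 = 38
  Fay: 12·2 + 8·1 + 2·1 + 7·0 + 5·2 = 44
  Hira: 12·3 + 8·3 + 2·3 + 7·2 + 5·0 = 80
  Eli: 12·1 + 8·0 + 2·2 + 7·3 + 5·1 = 42
Hira has the highest total.

Hira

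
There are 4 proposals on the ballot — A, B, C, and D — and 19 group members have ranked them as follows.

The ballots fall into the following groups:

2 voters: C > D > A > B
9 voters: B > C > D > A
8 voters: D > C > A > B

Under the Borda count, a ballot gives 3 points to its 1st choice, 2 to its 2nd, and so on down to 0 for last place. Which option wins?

C

Borda scores:
  A: 2·1 + 9·0 + 8·1 = 10
  B: 2·0 + 9·3 + 8·0 = 27
  C: 2·3 + 9·2 + 8·2 = 40
  D: 2·2 + 9·1 + 8·3 = 37
C has the highest total.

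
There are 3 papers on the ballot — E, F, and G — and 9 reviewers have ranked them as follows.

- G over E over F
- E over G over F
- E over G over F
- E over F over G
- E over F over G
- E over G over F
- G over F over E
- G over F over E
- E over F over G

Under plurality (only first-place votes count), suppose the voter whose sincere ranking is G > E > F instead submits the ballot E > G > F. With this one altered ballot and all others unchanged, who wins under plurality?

First-place totals with the altered ballot: E 7, F 0, G 2.
The winner is unchanged: still E.

E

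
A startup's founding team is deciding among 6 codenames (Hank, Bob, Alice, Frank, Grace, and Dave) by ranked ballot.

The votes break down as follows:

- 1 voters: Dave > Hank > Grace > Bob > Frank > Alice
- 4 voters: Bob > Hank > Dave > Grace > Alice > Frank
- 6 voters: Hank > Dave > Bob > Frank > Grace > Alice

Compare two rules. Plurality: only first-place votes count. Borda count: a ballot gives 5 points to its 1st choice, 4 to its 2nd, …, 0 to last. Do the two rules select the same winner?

Plurality first-place counts: Hank 6, Bob 4, Alice 0, Frank 0, Grace 0, Dave 1 → Hank.
Borda totals: Hank 50, Bob 40, Alice 4, Frank 13, Grace 17, Dave 41 → Hank.
The two rules agree on Hank.

Yes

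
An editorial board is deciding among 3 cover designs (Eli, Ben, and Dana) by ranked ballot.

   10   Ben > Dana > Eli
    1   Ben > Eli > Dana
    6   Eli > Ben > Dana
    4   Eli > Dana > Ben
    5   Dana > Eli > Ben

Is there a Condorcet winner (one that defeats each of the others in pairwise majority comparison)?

Head-to-head results (26 voters total):
Eli vs Ben: Eli wins 15–11.
Eli vs Dana: Dana wins 15–11.
Ben vs Dana: Ben wins 17–9.
No candidate beats all others: Eli beats Ben beats Dana beats Eli, a majority cycle.

No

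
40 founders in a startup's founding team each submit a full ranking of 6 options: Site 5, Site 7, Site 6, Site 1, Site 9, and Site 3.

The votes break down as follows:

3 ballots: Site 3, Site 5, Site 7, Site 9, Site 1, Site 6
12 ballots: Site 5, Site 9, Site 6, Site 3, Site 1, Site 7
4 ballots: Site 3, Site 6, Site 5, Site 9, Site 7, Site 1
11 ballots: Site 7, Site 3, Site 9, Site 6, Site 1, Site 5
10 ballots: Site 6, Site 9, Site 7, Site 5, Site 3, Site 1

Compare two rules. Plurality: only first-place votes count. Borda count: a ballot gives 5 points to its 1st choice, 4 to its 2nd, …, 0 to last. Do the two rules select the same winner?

Plurality first-place counts: Site 5 12, Site 7 11, Site 6 10, Site 1 0, Site 9 0, Site 3 7 → Site 5.
Borda totals: Site 5 104, Site 7 98, Site 6 124, Site 1 26, Site 9 135, Site 3 113 → Site 9.
The two rules disagree: plurality picks Site 5, Borda picks Site 9.

No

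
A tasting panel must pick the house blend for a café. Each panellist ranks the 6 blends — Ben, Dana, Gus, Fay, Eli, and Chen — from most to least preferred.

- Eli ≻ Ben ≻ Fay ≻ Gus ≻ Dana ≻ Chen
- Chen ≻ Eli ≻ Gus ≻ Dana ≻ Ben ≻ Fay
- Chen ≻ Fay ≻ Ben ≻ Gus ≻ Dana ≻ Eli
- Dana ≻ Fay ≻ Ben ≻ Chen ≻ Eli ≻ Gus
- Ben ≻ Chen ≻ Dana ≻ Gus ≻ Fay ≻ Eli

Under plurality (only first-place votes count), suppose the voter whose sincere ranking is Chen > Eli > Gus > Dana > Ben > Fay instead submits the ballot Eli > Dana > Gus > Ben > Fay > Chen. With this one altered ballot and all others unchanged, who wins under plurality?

First-place totals with the altered ballot: Ben 1, Dana 1, Gus 0, Fay 0, Eli 2, Chen 1.
The switch changes the winner from Chen to Eli.

Eli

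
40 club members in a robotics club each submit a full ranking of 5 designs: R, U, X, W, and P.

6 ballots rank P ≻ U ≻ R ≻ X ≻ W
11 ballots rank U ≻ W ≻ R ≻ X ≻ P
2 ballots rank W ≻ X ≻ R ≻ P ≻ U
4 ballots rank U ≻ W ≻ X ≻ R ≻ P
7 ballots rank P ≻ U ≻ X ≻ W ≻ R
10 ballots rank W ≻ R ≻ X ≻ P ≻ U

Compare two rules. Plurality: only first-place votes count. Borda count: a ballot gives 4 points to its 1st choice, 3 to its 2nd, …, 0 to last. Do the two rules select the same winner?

Plurality first-place counts: R 0, U 15, X 0, W 12, P 13 → U.
Borda totals: R 72, U 99, X 65, W 100, P 64 → W.
The two rules disagree: plurality picks U, Borda picks W.

No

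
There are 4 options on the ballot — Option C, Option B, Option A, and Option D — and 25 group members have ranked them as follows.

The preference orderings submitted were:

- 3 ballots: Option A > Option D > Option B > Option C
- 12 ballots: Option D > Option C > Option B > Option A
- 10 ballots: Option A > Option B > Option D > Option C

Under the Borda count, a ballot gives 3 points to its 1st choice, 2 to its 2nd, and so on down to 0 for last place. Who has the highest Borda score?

Option D

Borda scores:
  Option C: 3·0 + 12·2 + 10·0 = 24
  Option B: 3·1 + 12·1 + 10·2 = 35
  Option A: 3·3 + 12·0 + 10·3 = 39
  Option D: 3·2 + 12·3 + 10·1 = 52
Option D has the highest total.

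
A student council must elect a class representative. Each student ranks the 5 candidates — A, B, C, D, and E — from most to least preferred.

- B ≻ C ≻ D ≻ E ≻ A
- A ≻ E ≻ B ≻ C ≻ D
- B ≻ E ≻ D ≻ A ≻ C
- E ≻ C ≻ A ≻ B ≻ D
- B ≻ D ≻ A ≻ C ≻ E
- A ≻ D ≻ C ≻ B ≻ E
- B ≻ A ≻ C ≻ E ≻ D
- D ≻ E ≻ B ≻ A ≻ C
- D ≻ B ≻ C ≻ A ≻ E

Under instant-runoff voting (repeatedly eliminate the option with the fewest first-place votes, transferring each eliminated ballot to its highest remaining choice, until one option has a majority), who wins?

B

Round 1: B 4, A 2, D 2, E 1, C 0. C has the fewest and is eliminated.
Round 2: B 4, A 2, D 2, E 1. E has the fewest and is eliminated.
Round 3: B 4, A 3, D 2. D has the fewest and is eliminated.
Round 4: B 6, A 3. B has a majority.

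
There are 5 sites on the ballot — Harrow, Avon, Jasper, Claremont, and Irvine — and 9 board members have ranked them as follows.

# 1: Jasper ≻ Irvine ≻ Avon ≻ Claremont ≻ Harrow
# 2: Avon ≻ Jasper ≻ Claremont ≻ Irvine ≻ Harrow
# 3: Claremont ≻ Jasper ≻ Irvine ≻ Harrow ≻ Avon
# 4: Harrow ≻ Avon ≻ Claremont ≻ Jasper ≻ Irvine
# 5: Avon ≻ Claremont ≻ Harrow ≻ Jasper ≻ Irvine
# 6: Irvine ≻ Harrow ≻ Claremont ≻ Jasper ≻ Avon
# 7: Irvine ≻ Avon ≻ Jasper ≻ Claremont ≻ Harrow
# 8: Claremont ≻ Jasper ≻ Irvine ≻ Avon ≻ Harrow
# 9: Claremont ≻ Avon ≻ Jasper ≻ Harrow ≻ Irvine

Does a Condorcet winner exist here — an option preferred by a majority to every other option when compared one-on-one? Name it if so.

Head-to-head results (9 voters total):
Harrow vs Avon: Avon wins 6–3.
Harrow vs Jasper: Jasper wins 6–3.
Harrow vs Claremont: Claremont wins 7–2.
Harrow vs Irvine: Irvine wins 6–3.
Avon vs Jasper: Avon wins 5–4.
Avon vs Claremont: Avon wins 5–4.
Avon vs Irvine: Irvine wins 5–4.
Jasper vs Claremont: Claremont wins 6–3.
Jasper vs Irvine: Jasper wins 7–2.
Claremont vs Irvine: Claremont wins 6–3.
No candidate beats all others: Avon beats Jasper beats Irvine beats Avon, a majority cycle.

None — there is no Condorcet winner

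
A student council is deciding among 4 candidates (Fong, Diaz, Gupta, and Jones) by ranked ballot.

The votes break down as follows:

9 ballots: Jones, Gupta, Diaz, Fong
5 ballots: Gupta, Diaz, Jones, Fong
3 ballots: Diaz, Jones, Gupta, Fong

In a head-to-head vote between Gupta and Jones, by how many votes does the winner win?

7

Ballots ranking Gupta above Jones: 5.
Ballots ranking Jones above Gupta: 9+3 = 12.
Jones wins 12–5, a margin of 7.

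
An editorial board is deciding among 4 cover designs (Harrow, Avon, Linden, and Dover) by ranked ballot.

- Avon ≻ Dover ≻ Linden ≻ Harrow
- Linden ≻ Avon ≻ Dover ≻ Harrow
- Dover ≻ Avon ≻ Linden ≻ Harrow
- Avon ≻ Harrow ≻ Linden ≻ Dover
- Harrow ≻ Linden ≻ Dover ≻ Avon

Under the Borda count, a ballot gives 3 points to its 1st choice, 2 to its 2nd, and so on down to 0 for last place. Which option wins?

Avon

Borda scores:
  Harrow: 0 + 0 + 0 + 2 + 3 = 5
  Avon: 3 + 2 + 2 + 3 + 0 = 10
  Linden: 1 + 3 + 1 + 1 + 2 = 8
  Dover: 2 + 1 + 3 + 0 + 1 = 7
Avon has the highest total.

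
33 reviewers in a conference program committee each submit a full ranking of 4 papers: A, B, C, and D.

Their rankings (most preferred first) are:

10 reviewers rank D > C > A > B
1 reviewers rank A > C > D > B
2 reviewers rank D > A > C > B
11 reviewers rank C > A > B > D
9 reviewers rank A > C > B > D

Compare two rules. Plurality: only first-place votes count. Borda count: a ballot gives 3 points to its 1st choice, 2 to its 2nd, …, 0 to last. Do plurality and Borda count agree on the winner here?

Plurality first-place counts: A 10, B 0, C 11, D 12 → D.
Borda totals: A 66, B 20, C 75, D 37 → C.
The two rules disagree: plurality picks D, Borda picks C.

No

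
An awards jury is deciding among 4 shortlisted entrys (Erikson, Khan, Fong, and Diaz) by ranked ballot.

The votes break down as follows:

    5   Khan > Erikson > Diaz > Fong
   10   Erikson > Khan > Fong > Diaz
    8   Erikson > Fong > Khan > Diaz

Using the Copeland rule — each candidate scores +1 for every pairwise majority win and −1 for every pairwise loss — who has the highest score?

Erikson

Pairwise results:
  Erikson vs Khan: Erikson wins 18–5.
  Erikson vs Fong: Erikson wins 23–0.
  Erikson vs Diaz: Erikson wins 23–0.
  Khan vs Fong: Khan wins 15–8.
  Khan vs Diaz: Khan wins 23–0.
  Fong vs Diaz: Fong wins 18–5.
Copeland scores (wins − losses):
  Erikson: 3 − 0 = 3
  Khan: 2 − 1 = 1
  Fong: 1 − 2 = -1
  Diaz: 0 − 3 = -3
Erikson has the best Copeland score.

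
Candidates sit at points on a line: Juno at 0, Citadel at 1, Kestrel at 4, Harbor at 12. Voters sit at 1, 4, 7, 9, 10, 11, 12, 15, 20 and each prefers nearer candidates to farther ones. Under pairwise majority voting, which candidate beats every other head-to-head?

Harbor

With single-peaked preferences on a line, the Condorcet winner is the candidate closest to the median voter.
The median voter (position 10) is closest to Harbor at 12.
Check: Harbor vs Kestrel — voters closer to Harbor: 6 of 9.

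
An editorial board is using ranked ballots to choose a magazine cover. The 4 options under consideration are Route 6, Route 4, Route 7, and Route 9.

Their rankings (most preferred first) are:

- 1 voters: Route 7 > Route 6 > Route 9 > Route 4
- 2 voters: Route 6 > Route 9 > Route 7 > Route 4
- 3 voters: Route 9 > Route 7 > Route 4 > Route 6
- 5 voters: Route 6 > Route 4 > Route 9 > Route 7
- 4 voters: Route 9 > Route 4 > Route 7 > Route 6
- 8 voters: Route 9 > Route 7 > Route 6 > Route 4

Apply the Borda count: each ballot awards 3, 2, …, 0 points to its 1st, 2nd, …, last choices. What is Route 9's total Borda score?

55

Borda scores:
  Route 6: 2 + 2·3 + 3·0 + 5·3 + 4·0 + 8·1 = 31
  Route 4: 0 + 2·0 + 3·1 + 5·2 + 4·2 + 8·0 = 21
  Route 7: 3 + 2·1 + 3·2 + 5·0 + 4·1 + 8·2 = 31
  Route 9: 1 + 2·2 + 3·3 + 5·1 + 4·3 + 8·3 = 55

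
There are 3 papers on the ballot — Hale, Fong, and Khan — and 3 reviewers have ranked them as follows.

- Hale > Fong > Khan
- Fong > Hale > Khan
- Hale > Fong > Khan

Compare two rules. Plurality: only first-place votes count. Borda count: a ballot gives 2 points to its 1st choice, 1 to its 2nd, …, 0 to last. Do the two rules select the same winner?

Plurality first-place counts: Hale 2, Fong 1, Khan 0 → Hale.
Borda totals: Hale 5, Fong 4, Khan 0 → Hale.
The two rules agree on Hale.

Yes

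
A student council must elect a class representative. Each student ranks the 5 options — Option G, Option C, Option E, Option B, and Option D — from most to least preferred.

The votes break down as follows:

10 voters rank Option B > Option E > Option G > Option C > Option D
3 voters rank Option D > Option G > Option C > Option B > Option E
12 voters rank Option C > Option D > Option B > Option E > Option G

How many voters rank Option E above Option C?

10

Ballots ranking Option E above Option C: 10.
Ballots ranking Option C above Option E: 3+12 = 15.
So 10 of 25 voters prefer Option E to Option C.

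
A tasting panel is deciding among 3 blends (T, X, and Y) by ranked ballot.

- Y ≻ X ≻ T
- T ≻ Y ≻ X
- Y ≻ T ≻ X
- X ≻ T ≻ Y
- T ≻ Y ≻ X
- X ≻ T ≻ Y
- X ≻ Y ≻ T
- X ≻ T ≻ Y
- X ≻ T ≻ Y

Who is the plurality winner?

X

First-place vote totals:
  T: 2
  X: 5
  Y: 2
X has the most first-place votes.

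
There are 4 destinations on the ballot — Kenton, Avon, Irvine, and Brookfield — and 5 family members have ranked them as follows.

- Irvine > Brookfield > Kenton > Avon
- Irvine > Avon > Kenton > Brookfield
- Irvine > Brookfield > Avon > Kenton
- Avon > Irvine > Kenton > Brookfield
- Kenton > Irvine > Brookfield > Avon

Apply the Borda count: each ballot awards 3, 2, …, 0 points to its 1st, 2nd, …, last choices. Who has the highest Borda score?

Irvine

Borda scores:
  Kenton: 1 + 1 + 0 + 1 + 3 = 6
  Avon: 0 + 2 + 1 + 3 + 0 = 6
  Irvine: 3 + 3 + 3 + 2 + 2 = 13
  Brookfield: 2 + 0 + 2 + 0 + 1 = 5
Irvine has the highest total.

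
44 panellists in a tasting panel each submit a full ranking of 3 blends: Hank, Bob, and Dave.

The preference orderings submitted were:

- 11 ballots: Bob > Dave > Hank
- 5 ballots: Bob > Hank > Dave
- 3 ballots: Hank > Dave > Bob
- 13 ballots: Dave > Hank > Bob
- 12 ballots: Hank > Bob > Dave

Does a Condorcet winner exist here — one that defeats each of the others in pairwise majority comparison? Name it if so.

There is no Condorcet winner

Head-to-head results (44 voters total):
Hank vs Bob: Hank wins 28–16.
Hank vs Dave: Dave wins 24–20.
Bob vs Dave: Bob wins 28–16.
No candidate beats all others: Hank beats Bob beats Dave beats Hank, a majority cycle.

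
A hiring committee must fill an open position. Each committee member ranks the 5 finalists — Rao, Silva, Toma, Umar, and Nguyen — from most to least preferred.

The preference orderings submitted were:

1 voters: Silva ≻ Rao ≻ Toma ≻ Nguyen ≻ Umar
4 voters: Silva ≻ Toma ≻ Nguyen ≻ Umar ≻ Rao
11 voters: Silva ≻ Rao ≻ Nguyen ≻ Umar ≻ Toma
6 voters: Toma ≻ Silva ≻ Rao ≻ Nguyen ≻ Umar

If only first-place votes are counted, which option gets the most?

Silva

First-place vote totals:
  Rao: 0
  Silva: 16
  Toma: 6
  Umar: 0
  Nguyen: 0
Silva has the most first-place votes.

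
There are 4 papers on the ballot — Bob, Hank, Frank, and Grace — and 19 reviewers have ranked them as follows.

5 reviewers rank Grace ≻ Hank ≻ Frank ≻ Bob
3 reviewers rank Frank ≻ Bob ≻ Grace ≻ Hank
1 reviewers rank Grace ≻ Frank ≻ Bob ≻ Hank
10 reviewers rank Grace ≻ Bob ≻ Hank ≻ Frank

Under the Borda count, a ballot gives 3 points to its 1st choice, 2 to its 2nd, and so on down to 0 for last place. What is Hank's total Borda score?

20

Borda scores:
  Bob: 5·0 + 3·2 + 1 + 10·2 = 27
  Hank: 5·2 + 3·0 + 0 + 10·1 = 20
  Frank: 5·1 + 3·3 + 2 + 10·0 = 16
  Grace: 5·3 + 3·1 + 3 + 10·3 = 51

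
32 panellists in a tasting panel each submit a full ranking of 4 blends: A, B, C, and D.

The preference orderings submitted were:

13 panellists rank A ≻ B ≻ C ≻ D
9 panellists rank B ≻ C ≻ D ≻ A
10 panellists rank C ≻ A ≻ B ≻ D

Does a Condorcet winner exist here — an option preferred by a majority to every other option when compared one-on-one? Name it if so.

Head-to-head results (32 voters total):
A vs B: A wins 23–9.
A vs C: C wins 19–13.
A vs D: A wins 23–9.
B vs C: B wins 22–10.
B vs D: B wins 32–0.
C vs D: C wins 32–0.
No candidate beats all others: A beats B beats C beats A, a majority cycle.

None — there is no Condorcet winner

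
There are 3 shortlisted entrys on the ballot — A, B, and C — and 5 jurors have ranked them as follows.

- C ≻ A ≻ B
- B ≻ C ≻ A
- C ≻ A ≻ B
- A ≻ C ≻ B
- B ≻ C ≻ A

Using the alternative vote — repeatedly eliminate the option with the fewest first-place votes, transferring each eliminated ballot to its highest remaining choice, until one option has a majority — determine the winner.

C

Round 1: B 2, C 2, A 1. A has the fewest and is eliminated.
Round 2: C 3, B 2. C has a majority.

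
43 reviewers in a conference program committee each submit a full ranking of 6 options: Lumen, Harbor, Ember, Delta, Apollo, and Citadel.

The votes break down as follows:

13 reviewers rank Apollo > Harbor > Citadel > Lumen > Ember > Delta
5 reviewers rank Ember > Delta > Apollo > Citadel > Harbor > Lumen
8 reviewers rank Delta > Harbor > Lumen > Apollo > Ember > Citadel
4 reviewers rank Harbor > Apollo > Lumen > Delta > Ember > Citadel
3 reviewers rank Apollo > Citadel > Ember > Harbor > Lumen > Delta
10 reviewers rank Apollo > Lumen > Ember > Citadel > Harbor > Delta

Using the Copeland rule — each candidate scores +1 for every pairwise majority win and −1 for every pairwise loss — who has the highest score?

Pairwise results:
  Lumen vs Harbor: Harbor wins 33–10.
  Lumen vs Ember: Lumen wins 35–8.
  Lumen vs Delta: Lumen wins 30–13.
  Lumen vs Apollo: Apollo wins 35–8.
  Lumen vs Citadel: Lumen wins 22–21.
  Harbor vs Ember: Harbor wins 25–18.
  Harbor vs Delta: Harbor wins 30–13.
  Harbor vs Apollo: Apollo wins 31–12.
  Harbor vs Citadel: Harbor wins 25–18.
  Ember vs Delta: Ember wins 31–12.
  Ember vs Apollo: Apollo wins 38–5.
  Ember vs Citadel: Ember wins 27–16.
  Delta vs Apollo: Apollo wins 30–13.
  Delta vs Citadel: Citadel wins 26–17.
  Apollo vs Citadel: Apollo wins 43–0.
Copeland scores (wins − losses):
  Lumen: 3 − 2 = 1
  Harbor: 4 − 1 = 3
  Ember: 2 − 3 = -1
  Delta: 0 − 5 = -5
  Apollo: 5 − 0 = 5
  Citadel: 1 − 4 = -3
Apollo has the best Copeland score.

Apollo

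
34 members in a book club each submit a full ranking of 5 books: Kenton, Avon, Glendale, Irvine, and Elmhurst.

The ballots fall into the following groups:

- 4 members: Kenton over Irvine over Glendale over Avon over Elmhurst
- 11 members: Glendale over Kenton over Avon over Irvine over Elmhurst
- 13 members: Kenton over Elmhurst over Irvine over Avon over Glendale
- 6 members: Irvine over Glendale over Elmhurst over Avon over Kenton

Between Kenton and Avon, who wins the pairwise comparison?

Kenton

Ballots ranking Kenton above Avon: 4+11+13 = 28.
Ballots ranking Avon above Kenton: 6.
Kenton wins the head-to-head, 28–6.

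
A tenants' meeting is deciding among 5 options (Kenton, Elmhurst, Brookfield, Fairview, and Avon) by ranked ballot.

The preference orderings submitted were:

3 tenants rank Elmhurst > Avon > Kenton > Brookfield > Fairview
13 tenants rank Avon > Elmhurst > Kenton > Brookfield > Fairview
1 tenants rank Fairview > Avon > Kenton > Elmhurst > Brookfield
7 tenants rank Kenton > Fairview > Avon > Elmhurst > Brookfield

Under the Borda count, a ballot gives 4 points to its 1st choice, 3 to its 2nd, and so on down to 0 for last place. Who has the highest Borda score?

Borda scores:
  Kenton: 3·2 + 13·2 + 2 + 7·4 = 62
  Elmhurst: 3·4 + 13·3 + 1 + 7·1 = 59
  Brookfield: 3·1 + 13·1 + 0 + 7·0 = 16
  Fairview: 3·0 + 13·0 + 4 + 7·3 = 25
  Avon: 3·3 + 13·4 + 3 + 7·2 = 78
Avon has the highest total.

Avon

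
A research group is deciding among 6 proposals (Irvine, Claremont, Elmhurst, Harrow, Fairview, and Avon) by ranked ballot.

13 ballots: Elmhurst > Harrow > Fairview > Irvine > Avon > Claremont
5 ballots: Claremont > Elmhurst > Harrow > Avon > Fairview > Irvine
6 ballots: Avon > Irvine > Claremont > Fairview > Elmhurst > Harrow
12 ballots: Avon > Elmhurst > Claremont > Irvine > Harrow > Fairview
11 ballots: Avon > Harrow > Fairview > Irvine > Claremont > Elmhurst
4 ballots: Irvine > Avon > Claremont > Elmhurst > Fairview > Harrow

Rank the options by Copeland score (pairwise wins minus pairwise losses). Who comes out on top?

Pairwise results:
  Irvine vs Claremont: Irvine wins 34–17.
  Irvine vs Elmhurst: Elmhurst wins 30–21.
  Irvine vs Harrow: Harrow wins 29–22.
  Irvine vs Fairview: Fairview wins 29–22.
  Irvine vs Avon: Avon wins 34–17.
  Claremont vs Elmhurst: Claremont wins 26–25.
  Claremont vs Harrow: Claremont wins 27–24.
  Claremont vs Fairview: Claremont wins 27–24.
  Claremont vs Avon: Avon wins 46–5.
  Elmhurst vs Harrow: Elmhurst wins 40–11.
  Elmhurst vs Fairview: Elmhurst wins 34–17.
  Elmhurst vs Avon: Avon wins 33–18.
  Harrow vs Fairview: Harrow wins 41–10.
  Harrow vs Avon: Avon wins 33–18.
  Fairview vs Avon: Avon wins 38–13.
Copeland scores (wins − losses):
  Irvine: 1 − 4 = -3
  Claremont: 3 − 2 = 1
  Elmhurst: 3 − 2 = 1
  Harrow: 2 − 3 = -1
  Fairview: 1 − 4 = -3
  Avon: 5 − 0 = 5
Avon has the best Copeland score.

Avon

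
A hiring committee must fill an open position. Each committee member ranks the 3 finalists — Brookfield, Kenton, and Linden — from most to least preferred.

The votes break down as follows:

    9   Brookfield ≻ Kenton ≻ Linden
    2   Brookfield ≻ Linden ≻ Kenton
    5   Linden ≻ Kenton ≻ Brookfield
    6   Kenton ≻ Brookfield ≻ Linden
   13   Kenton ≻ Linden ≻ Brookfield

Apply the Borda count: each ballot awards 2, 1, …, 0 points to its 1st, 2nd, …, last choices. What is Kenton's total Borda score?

Borda scores:
  Brookfield: 9·2 + 2·2 + 5·0 + 6·1 + 13·0 = 28
  Kenton: 9·1 + 2·0 + 5·1 + 6·2 + 13·2 = 52
  Linden: 9·0 + 2·1 + 5·2 + 6·0 + 13·1 = 25

52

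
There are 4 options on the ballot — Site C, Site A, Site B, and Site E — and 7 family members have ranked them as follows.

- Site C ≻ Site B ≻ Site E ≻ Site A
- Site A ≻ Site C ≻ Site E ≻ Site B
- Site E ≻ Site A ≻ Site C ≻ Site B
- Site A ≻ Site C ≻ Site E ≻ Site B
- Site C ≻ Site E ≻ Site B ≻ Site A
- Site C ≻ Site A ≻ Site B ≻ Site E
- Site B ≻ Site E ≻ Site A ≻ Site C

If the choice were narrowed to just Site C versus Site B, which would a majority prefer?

Site C

Ballots ranking Site C above Site B: 6.
Ballots ranking Site B above Site C: 1.
Site C wins the head-to-head, 6–1.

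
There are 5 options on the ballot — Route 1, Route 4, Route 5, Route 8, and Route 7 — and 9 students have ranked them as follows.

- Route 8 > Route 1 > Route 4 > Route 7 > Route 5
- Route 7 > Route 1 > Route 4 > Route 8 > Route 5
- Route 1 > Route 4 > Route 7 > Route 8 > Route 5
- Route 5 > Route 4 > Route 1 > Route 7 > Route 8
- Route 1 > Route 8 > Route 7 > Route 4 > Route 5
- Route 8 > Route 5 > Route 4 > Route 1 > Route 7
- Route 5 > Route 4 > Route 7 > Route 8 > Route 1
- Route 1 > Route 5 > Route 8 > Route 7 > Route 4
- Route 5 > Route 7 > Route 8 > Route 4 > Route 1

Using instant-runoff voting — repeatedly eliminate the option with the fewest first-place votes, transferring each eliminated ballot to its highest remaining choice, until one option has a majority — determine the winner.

Route 1

Round 1: Route 1 3, Route 5 3, Route 8 2, Route 7 1, Route 4 0. Route 4 has the fewest and is eliminated.
Round 2: Route 1 3, Route 5 3, Route 8 2, Route 7 1. Route 7 has the fewest and is eliminated.
Round 3: Route 1 4, Route 5 3, Route 8 2. Route 8 has the fewest and is eliminated.
Round 4: Route 1 5, Route 5 4. Route 1 has a majority.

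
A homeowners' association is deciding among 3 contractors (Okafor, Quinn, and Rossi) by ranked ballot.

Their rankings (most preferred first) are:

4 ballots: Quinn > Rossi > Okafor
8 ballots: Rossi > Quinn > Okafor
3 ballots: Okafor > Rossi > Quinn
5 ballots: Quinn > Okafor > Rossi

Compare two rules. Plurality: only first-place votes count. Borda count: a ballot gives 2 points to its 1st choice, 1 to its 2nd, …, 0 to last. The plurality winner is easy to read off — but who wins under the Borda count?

Plurality first-place counts: Okafor 3, Quinn 9, Rossi 8 → Quinn.
Borda totals: Okafor 11, Quinn 26, Rossi 23 → Quinn.

Quinn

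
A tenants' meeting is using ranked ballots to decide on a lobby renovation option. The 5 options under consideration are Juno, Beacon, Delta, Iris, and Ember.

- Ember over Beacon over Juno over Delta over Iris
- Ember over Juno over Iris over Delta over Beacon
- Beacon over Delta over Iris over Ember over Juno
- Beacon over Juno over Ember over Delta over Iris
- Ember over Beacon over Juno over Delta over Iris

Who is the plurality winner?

Ember

First-place vote totals:
  Juno: 0
  Beacon: 2
  Delta: 0
  Iris: 0
  Ember: 3
Ember has the most first-place votes.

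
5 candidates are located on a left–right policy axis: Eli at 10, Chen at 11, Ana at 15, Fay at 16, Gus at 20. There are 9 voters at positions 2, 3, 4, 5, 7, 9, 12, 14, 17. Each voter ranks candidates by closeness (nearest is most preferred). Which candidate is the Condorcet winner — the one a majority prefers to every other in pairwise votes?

With single-peaked preferences on a line, the Condorcet winner is the candidate closest to the median voter.
The median voter (position 7) is closest to Eli at 10.
Check: Eli vs Fay — voters closer to Eli: 7 of 9.

Eli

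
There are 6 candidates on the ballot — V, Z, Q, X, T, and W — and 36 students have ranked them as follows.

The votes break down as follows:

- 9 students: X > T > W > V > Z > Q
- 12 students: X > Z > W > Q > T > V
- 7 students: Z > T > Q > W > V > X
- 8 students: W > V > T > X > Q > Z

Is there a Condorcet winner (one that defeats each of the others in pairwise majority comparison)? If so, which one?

X

Head-to-head results (36 voters total):
V vs Z: Z wins 19–17.
V vs Q: Q wins 19–17.
V vs X: X wins 21–15.
V vs T: T wins 28–8.
V vs W: W wins 36–0.
Z vs Q: Z wins 28–8.
Z vs X: X wins 29–7.
Z vs T: Z wins 19–17.
Z vs W: Z wins 19–17.
Q vs X: X wins 29–7.
Q vs T: T wins 24–12.
Q vs W: W wins 29–7.
X vs T: X wins 21–15.
X vs W: X wins 21–15.
T vs W: W wins 20–16.
X beats each rival — V (21–15), Z (29–7), Q (29–7), T (21–15), W (21–15) — so X is the Condorcet winner.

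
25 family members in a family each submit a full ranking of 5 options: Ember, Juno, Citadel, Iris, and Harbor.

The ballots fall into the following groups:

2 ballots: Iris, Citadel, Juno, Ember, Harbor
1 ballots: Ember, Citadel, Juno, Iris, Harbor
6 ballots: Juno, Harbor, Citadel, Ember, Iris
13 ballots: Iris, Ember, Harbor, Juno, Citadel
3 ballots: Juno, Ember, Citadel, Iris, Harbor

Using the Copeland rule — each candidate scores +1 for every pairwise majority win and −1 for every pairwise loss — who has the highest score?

Pairwise results:
  Ember vs Juno: Ember wins 14–11.
  Ember vs Citadel: Ember wins 17–8.
  Ember vs Iris: Iris wins 15–10.
  Ember vs Harbor: Ember wins 19–6.
  Juno vs Citadel: Juno wins 22–3.
  Juno vs Iris: Iris wins 15–10.
  Juno vs Harbor: Harbor wins 13–12.
  Citadel vs Iris: Iris wins 15–10.
  Citadel vs Harbor: Harbor wins 19–6.
  Iris vs Harbor: Iris wins 19–6.
Copeland scores (wins − losses):
  Ember: 3 − 1 = 2
  Juno: 1 − 3 = -2
  Citadel: 0 − 4 = -4
  Iris: 4 − 0 = 4
  Harbor: 2 − 2 = 0
Iris has the best Copeland score.

Iris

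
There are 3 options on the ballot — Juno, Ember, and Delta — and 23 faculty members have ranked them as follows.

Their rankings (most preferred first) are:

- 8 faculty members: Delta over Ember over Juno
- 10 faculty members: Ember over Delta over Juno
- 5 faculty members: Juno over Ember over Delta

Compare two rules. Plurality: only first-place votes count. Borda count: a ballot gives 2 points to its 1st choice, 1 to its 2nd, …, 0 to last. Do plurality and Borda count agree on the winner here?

Plurality first-place counts: Juno 5, Ember 10, Delta 8 → Ember.
Borda totals: Juno 10, Ember 33, Delta 26 → Ember.
The two rules agree on Ember.

Yes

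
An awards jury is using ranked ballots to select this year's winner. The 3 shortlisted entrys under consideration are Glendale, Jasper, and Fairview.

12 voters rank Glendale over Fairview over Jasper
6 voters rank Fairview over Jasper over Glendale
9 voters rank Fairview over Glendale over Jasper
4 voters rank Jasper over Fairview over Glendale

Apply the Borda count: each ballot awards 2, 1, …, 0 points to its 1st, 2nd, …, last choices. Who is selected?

Fairview

Borda scores:
  Glendale: 12·2 + 6·0 + 9·1 + 4·0 = 33
  Jasper: 12·0 + 6·1 + 9·0 + 4·2 = 14
  Fairview: 12·1 + 6·2 + 9·2 + 4·1 = 46
Fairview has the highest total.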